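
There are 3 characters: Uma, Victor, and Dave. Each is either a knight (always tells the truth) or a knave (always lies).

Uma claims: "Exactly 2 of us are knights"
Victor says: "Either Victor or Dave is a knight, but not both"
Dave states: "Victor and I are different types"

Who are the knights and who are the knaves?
Uma is a knave.
Victor is a knave.
Dave is a knave.

Verification:
- Uma (knave) says "Exactly 2 of us are knights" - this is FALSE (a lie) because there are 0 knights.
- Victor (knave) says "Either Victor or Dave is a knight, but not both" - this is FALSE (a lie) because Victor is a knave and Dave is a knave.
- Dave (knave) says "Victor and I are different types" - this is FALSE (a lie) because Dave is a knave and Victor is a knave.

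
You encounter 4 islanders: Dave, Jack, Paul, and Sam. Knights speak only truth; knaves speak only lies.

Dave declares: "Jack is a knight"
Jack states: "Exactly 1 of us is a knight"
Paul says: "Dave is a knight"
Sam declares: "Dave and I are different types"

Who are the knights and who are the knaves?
Dave is a knave.
Jack is a knave.
Paul is a knave.
Sam is a knave.

Verification:
- Dave (knave) says "Jack is a knight" - this is FALSE (a lie) because Jack is a knave.
- Jack (knave) says "Exactly 1 of us is a knight" - this is FALSE (a lie) because there are 0 knights.
- Paul (knave) says "Dave is a knight" - this is FALSE (a lie) because Dave is a knave.
- Sam (knave) says "Dave and I are different types" - this is FALSE (a lie) because Sam is a knave and Dave is a knave.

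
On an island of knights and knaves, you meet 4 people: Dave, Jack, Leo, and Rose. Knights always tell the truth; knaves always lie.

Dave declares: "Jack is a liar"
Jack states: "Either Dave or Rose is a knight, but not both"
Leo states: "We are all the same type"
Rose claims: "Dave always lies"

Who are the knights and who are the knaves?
Dave is a knave.
Jack is a knight.
Leo is a knave.
Rose is a knight.

Verification:
- Dave (knave) says "Jack is a liar" - this is FALSE (a lie) because Jack is a knight.
- Jack (knight) says "Either Dave or Rose is a knight, but not both" - this is TRUE because Dave is a knave and Rose is a knight.
- Leo (knave) says "We are all the same type" - this is FALSE (a lie) because Jack and Rose are knights and Dave and Leo are knaves.
- Rose (knight) says "Dave always lies" - this is TRUE because Dave is a knave.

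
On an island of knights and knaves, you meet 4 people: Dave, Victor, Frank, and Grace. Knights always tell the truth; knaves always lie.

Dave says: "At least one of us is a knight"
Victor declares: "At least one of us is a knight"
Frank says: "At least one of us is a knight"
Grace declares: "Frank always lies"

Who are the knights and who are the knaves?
Dave is a knight.
Victor is a knight.
Frank is a knight.
Grace is a knave.

Verification:
- Dave (knight) says "At least one of us is a knight" - this is TRUE because Dave, Victor, and Frank are knights.
- Victor (knight) says "At least one of us is a knight" - this is TRUE because Dave, Victor, and Frank are knights.
- Frank (knight) says "At least one of us is a knight" - this is TRUE because Dave, Victor, and Frank are knights.
- Grace (knave) says "Frank always lies" - this is FALSE (a lie) because Frank is a knight.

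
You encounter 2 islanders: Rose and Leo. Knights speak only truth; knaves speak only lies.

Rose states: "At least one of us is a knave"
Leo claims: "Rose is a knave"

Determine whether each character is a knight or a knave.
Rose is a knight.
Leo is a knave.

Verification:
- Rose (knight) says "At least one of us is a knave" - this is TRUE because Leo is a knave.
- Leo (knave) says "Rose is a knave" - this is FALSE (a lie) because Rose is a knight.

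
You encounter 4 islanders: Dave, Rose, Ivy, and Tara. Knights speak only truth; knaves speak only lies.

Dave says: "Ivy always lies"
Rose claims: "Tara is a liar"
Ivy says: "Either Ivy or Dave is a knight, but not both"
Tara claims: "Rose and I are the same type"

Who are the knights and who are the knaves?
Dave is a knave.
Rose is a knight.
Ivy is a knight.
Tara is a knave.

Verification:
- Dave (knave) says "Ivy always lies" - this is FALSE (a lie) because Ivy is a knight.
- Rose (knight) says "Tara is a liar" - this is TRUE because Tara is a knave.
- Ivy (knight) says "Either Ivy or Dave is a knight, but not both" - this is TRUE because Ivy is a knight and Dave is a knave.
- Tara (knave) says "Rose and I are the same type" - this is FALSE (a lie) because Tara is a knave and Rose is a knight.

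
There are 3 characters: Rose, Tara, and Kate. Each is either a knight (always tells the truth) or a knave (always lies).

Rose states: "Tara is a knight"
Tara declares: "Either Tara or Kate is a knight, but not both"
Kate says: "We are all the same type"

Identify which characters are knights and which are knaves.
Rose is a knight.
Tara is a knight.
Kate is a knave.

Verification:
- Rose (knight) says "Tara is a knight" - this is TRUE because Tara is a knight.
- Tara (knight) says "Either Tara or Kate is a knight, but not both" - this is TRUE because Tara is a knight and Kate is a knave.
- Kate (knave) says "We are all the same type" - this is FALSE (a lie) because Rose and Tara are knights and Kate is a knave.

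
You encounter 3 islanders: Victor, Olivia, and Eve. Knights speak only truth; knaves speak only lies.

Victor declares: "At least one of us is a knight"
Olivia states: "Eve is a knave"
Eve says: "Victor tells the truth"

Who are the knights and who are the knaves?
Victor is a knight.
Olivia is a knave.
Eve is a knight.

Verification:
- Victor (knight) says "At least one of us is a knight" - this is TRUE because Victor and Eve are knights.
- Olivia (knave) says "Eve is a knave" - this is FALSE (a lie) because Eve is a knight.
- Eve (knight) says "Victor tells the truth" - this is TRUE because Victor is a knight.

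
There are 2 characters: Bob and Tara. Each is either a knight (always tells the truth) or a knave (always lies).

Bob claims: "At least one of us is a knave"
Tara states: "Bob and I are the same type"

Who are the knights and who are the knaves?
Bob is a knight.
Tara is a knave.

Verification:
- Bob (knight) says "At least one of us is a knave" - this is TRUE because Tara is a knave.
- Tara (knave) says "Bob and I are the same type" - this is FALSE (a lie) because Tara is a knave and Bob is a knight.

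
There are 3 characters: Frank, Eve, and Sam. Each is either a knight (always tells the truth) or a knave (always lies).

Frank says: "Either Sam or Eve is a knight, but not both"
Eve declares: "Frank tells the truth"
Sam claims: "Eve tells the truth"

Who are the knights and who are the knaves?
Frank is a knave.
Eve is a knave.
Sam is a knave.

Verification:
- Frank (knave) says "Either Sam or Eve is a knight, but not both" - this is FALSE (a lie) because Sam is a knave and Eve is a knave.
- Eve (knave) says "Frank tells the truth" - this is FALSE (a lie) because Frank is a knave.
- Sam (knave) says "Eve tells the truth" - this is FALSE (a lie) because Eve is a knave.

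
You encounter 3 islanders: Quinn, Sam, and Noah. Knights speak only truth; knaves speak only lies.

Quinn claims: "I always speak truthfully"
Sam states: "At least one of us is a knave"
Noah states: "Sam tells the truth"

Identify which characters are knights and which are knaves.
Quinn is a knave.
Sam is a knight.
Noah is a knight.

Verification:
- Quinn (knave) says "I always speak truthfully" - this is FALSE (a lie) because Quinn is a knave.
- Sam (knight) says "At least one of us is a knave" - this is TRUE because Quinn is a knave.
- Noah (knight) says "Sam tells the truth" - this is TRUE because Sam is a knight.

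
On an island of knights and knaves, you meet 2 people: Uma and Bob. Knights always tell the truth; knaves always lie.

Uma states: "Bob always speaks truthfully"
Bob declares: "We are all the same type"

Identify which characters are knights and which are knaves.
Uma is a knight.
Bob is a knight.

Verification:
- Uma (knight) says "Bob always speaks truthfully" - this is TRUE because Bob is a knight.
- Bob (knight) says "We are all the same type" - this is TRUE because Uma and Bob are knights.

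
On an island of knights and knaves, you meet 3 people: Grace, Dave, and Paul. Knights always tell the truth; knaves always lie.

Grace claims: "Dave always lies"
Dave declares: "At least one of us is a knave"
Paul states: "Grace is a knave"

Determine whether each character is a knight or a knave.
Grace is a knave.
Dave is a knight.
Paul is a knight.

Verification:
- Grace (knave) says "Dave always lies" - this is FALSE (a lie) because Dave is a knight.
- Dave (knight) says "At least one of us is a knave" - this is TRUE because Grace is a knave.
- Paul (knight) says "Grace is a knave" - this is TRUE because Grace is a knave.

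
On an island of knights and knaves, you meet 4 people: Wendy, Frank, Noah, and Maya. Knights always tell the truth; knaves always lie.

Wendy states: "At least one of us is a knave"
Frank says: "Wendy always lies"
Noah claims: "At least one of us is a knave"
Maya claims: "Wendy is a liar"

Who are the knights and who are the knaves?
Wendy is a knight.
Frank is a knave.
Noah is a knight.
Maya is a knave.

Verification:
- Wendy (knight) says "At least one of us is a knave" - this is TRUE because Frank and Maya are knaves.
- Frank (knave) says "Wendy always lies" - this is FALSE (a lie) because Wendy is a knight.
- Noah (knight) says "At least one of us is a knave" - this is TRUE because Frank and Maya are knaves.
- Maya (knave) says "Wendy is a liar" - this is FALSE (a lie) because Wendy is a knight.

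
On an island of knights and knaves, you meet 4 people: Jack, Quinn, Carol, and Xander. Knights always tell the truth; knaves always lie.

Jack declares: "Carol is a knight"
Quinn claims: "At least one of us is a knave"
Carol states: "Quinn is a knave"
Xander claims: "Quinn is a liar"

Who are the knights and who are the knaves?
Jack is a knave.
Quinn is a knight.
Carol is a knave.
Xander is a knave.

Verification:
- Jack (knave) says "Carol is a knight" - this is FALSE (a lie) because Carol is a knave.
- Quinn (knight) says "At least one of us is a knave" - this is TRUE because Jack, Carol, and Xander are knaves.
- Carol (knave) says "Quinn is a knave" - this is FALSE (a lie) because Quinn is a knight.
- Xander (knave) says "Quinn is a liar" - this is FALSE (a lie) because Quinn is a knight.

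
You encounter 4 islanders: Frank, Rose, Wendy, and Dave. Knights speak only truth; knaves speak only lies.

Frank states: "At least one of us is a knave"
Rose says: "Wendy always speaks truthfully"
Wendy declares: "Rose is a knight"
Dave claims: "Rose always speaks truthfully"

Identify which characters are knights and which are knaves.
Frank is a knight.
Rose is a knave.
Wendy is a knave.
Dave is a knave.

Verification:
- Frank (knight) says "At least one of us is a knave" - this is TRUE because Rose, Wendy, and Dave are knaves.
- Rose (knave) says "Wendy always speaks truthfully" - this is FALSE (a lie) because Wendy is a knave.
- Wendy (knave) says "Rose is a knight" - this is FALSE (a lie) because Rose is a knave.
- Dave (knave) says "Rose always speaks truthfully" - this is FALSE (a lie) because Rose is a knave.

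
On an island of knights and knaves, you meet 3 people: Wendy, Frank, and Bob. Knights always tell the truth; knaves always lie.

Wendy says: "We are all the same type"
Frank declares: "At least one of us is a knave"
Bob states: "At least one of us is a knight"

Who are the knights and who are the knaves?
Wendy is a knave.
Frank is a knight.
Bob is a knight.

Verification:
- Wendy (knave) says "We are all the same type" - this is FALSE (a lie) because Frank and Bob are knights and Wendy is a knave.
- Frank (knight) says "At least one of us is a knave" - this is TRUE because Wendy is a knave.
- Bob (knight) says "At least one of us is a knight" - this is TRUE because Frank and Bob are knights.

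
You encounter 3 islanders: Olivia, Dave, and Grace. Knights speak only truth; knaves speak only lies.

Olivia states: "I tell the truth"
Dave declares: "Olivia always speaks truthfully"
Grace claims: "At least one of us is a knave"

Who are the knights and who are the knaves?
Olivia is a knave.
Dave is a knave.
Grace is a knight.

Verification:
- Olivia (knave) says "I tell the truth" - this is FALSE (a lie) because Olivia is a knave.
- Dave (knave) says "Olivia always speaks truthfully" - this is FALSE (a lie) because Olivia is a knave.
- Grace (knight) says "At least one of us is a knave" - this is TRUE because Olivia and Dave are knaves.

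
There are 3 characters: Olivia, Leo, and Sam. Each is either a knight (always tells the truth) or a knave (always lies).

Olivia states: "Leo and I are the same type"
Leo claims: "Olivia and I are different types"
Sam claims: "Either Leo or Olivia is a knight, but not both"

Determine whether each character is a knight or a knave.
Olivia is a knave.
Leo is a knight.
Sam is a knight.

Verification:
- Olivia (knave) says "Leo and I are the same type" - this is FALSE (a lie) because Olivia is a knave and Leo is a knight.
- Leo (knight) says "Olivia and I are different types" - this is TRUE because Leo is a knight and Olivia is a knave.
- Sam (knight) says "Either Leo or Olivia is a knight, but not both" - this is TRUE because Leo is a knight and Olivia is a knave.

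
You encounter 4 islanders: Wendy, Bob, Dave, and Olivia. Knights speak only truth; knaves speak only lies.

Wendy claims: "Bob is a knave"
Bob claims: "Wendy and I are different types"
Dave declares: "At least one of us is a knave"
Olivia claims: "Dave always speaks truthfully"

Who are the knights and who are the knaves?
Wendy is a knave.
Bob is a knight.
Dave is a knight.
Olivia is a knight.

Verification:
- Wendy (knave) says "Bob is a knave" - this is FALSE (a lie) because Bob is a knight.
- Bob (knight) says "Wendy and I are different types" - this is TRUE because Bob is a knight and Wendy is a knave.
- Dave (knight) says "At least one of us is a knave" - this is TRUE because Wendy is a knave.
- Olivia (knight) says "Dave always speaks truthfully" - this is TRUE because Dave is a knight.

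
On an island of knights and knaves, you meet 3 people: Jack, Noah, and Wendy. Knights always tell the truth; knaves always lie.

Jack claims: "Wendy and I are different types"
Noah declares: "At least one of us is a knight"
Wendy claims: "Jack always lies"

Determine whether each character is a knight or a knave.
Jack is a knight.
Noah is a knight.
Wendy is a knave.

Verification:
- Jack (knight) says "Wendy and I are different types" - this is TRUE because Jack is a knight and Wendy is a knave.
- Noah (knight) says "At least one of us is a knight" - this is TRUE because Jack and Noah are knights.
- Wendy (knave) says "Jack always lies" - this is FALSE (a lie) because Jack is a knight.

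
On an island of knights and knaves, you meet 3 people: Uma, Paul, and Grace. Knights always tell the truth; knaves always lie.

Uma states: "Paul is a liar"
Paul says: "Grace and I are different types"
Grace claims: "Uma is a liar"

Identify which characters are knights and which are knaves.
Uma is a knight.
Paul is a knave.
Grace is a knave.

Verification:
- Uma (knight) says "Paul is a liar" - this is TRUE because Paul is a knave.
- Paul (knave) says "Grace and I are different types" - this is FALSE (a lie) because Paul is a knave and Grace is a knave.
- Grace (knave) says "Uma is a liar" - this is FALSE (a lie) because Uma is a knight.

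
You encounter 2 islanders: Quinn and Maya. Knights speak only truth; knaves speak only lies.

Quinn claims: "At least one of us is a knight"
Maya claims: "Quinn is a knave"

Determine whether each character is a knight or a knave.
Quinn is a knight.
Maya is a knave.

Verification:
- Quinn (knight) says "At least one of us is a knight" - this is TRUE because Quinn is a knight.
- Maya (knave) says "Quinn is a knave" - this is FALSE (a lie) because Quinn is a knight.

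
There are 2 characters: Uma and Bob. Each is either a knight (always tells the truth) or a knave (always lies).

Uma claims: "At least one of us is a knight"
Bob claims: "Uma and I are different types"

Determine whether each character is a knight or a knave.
Uma is a knave.
Bob is a knave.

Verification:
- Uma (knave) says "At least one of us is a knight" - this is FALSE (a lie) because no one is a knight.
- Bob (knave) says "Uma and I are different types" - this is FALSE (a lie) because Bob is a knave and Uma is a knave.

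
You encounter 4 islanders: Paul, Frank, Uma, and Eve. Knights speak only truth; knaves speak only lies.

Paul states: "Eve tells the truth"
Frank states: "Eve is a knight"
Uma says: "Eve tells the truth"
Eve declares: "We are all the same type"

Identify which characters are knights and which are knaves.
Paul is a knight.
Frank is a knight.
Uma is a knight.
Eve is a knight.

Verification:
- Paul (knight) says "Eve tells the truth" - this is TRUE because Eve is a knight.
- Frank (knight) says "Eve is a knight" - this is TRUE because Eve is a knight.
- Uma (knight) says "Eve tells the truth" - this is TRUE because Eve is a knight.
- Eve (knight) says "We are all the same type" - this is TRUE because Paul, Frank, Uma, and Eve are knights.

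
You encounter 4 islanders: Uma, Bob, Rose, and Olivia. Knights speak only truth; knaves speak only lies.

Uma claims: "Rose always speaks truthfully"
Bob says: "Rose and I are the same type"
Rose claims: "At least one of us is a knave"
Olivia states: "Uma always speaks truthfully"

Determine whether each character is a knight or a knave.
Uma is a knight.
Bob is a knave.
Rose is a knight.
Olivia is a knight.

Verification:
- Uma (knight) says "Rose always speaks truthfully" - this is TRUE because Rose is a knight.
- Bob (knave) says "Rose and I are the same type" - this is FALSE (a lie) because Bob is a knave and Rose is a knight.
- Rose (knight) says "At least one of us is a knave" - this is TRUE because Bob is a knave.
- Olivia (knight) says "Uma always speaks truthfully" - this is TRUE because Uma is a knight.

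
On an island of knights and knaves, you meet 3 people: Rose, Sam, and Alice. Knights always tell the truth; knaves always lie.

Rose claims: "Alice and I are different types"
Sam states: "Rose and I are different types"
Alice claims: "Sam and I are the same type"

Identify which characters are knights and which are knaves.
Rose is a knave.
Sam is a knight.
Alice is a knave.

Verification:
- Rose (knave) says "Alice and I are different types" - this is FALSE (a lie) because Rose is a knave and Alice is a knave.
- Sam (knight) says "Rose and I are different types" - this is TRUE because Sam is a knight and Rose is a knave.
- Alice (knave) says "Sam and I are the same type" - this is FALSE (a lie) because Alice is a knave and Sam is a knight.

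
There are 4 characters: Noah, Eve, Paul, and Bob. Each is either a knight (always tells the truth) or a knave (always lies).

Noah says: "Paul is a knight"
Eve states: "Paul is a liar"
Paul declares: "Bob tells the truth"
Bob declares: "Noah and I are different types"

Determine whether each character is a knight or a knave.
Noah is a knave.
Eve is a knight.
Paul is a knave.
Bob is a knave.

Verification:
- Noah (knave) says "Paul is a knight" - this is FALSE (a lie) because Paul is a knave.
- Eve (knight) says "Paul is a liar" - this is TRUE because Paul is a knave.
- Paul (knave) says "Bob tells the truth" - this is FALSE (a lie) because Bob is a knave.
- Bob (knave) says "Noah and I are different types" - this is FALSE (a lie) because Bob is a knave and Noah is a knave.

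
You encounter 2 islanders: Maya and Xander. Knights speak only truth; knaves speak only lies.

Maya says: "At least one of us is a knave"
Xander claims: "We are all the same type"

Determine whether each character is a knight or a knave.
Maya is a knight.
Xander is a knave.

Verification:
- Maya (knight) says "At least one of us is a knave" - this is TRUE because Xander is a knave.
- Xander (knave) says "We are all the same type" - this is FALSE (a lie) because Maya is a knight and Xander is a knave.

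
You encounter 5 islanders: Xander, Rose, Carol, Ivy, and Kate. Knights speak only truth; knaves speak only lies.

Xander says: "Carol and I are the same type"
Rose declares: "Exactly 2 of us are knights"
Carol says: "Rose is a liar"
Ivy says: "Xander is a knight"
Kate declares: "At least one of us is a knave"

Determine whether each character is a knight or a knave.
Xander is a knight.
Rose is a knave.
Carol is a knight.
Ivy is a knight.
Kate is a knight.

Verification:
- Xander (knight) says "Carol and I are the same type" - this is TRUE because Xander is a knight and Carol is a knight.
- Rose (knave) says "Exactly 2 of us are knights" - this is FALSE (a lie) because there are 4 knights.
- Carol (knight) says "Rose is a liar" - this is TRUE because Rose is a knave.
- Ivy (knight) says "Xander is a knight" - this is TRUE because Xander is a knight.
- Kate (knight) says "At least one of us is a knave" - this is TRUE because Rose is a knave.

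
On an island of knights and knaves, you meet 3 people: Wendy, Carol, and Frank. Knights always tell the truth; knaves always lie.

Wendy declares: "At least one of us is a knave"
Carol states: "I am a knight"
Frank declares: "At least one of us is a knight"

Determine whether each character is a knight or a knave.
Wendy is a knight.
Carol is a knave.
Frank is a knight.

Verification:
- Wendy (knight) says "At least one of us is a knave" - this is TRUE because Carol is a knave.
- Carol (knave) says "I am a knight" - this is FALSE (a lie) because Carol is a knave.
- Frank (knight) says "At least one of us is a knight" - this is TRUE because Wendy and Frank are knights.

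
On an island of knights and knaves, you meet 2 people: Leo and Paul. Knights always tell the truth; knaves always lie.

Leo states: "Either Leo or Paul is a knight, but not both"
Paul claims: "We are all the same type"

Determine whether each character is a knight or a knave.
Leo is a knight.
Paul is a knave.

Verification:
- Leo (knight) says "Either Leo or Paul is a knight, but not both" - this is TRUE because Leo is a knight and Paul is a knave.
- Paul (knave) says "We are all the same type" - this is FALSE (a lie) because Leo is a knight and Paul is a knave.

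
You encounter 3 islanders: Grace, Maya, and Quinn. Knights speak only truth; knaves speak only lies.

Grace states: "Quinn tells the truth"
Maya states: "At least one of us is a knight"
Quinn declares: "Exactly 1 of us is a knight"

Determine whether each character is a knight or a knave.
Grace is a knave.
Maya is a knave.
Quinn is a knave.

Verification:
- Grace (knave) says "Quinn tells the truth" - this is FALSE (a lie) because Quinn is a knave.
- Maya (knave) says "At least one of us is a knight" - this is FALSE (a lie) because no one is a knight.
- Quinn (knave) says "Exactly 1 of us is a knight" - this is FALSE (a lie) because there are 0 knights.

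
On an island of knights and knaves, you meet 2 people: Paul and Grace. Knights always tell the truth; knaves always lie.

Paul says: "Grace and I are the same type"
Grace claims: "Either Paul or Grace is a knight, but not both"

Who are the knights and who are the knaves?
Paul is a knave.
Grace is a knight.

Verification:
- Paul (knave) says "Grace and I are the same type" - this is FALSE (a lie) because Paul is a knave and Grace is a knight.
- Grace (knight) says "Either Paul or Grace is a knight, but not both" - this is TRUE because Paul is a knave and Grace is a knight.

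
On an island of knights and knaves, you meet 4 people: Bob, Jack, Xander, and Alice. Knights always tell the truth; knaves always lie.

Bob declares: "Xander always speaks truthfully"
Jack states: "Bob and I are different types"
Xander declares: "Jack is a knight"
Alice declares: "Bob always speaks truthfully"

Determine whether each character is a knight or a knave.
Bob is a knave.
Jack is a knave.
Xander is a knave.
Alice is a knave.

Verification:
- Bob (knave) says "Xander always speaks truthfully" - this is FALSE (a lie) because Xander is a knave.
- Jack (knave) says "Bob and I are different types" - this is FALSE (a lie) because Jack is a knave and Bob is a knave.
- Xander (knave) says "Jack is a knight" - this is FALSE (a lie) because Jack is a knave.
- Alice (knave) says "Bob always speaks truthfully" - this is FALSE (a lie) because Bob is a knave.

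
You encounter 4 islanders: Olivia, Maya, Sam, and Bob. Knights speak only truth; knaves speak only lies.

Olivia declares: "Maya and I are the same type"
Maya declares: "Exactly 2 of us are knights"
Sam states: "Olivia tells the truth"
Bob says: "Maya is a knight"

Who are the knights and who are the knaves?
Olivia is a knave.
Maya is a knight.
Sam is a knave.
Bob is a knight.

Verification:
- Olivia (knave) says "Maya and I are the same type" - this is FALSE (a lie) because Olivia is a knave and Maya is a knight.
- Maya (knight) says "Exactly 2 of us are knights" - this is TRUE because there are 2 knights.
- Sam (knave) says "Olivia tells the truth" - this is FALSE (a lie) because Olivia is a knave.
- Bob (knight) says "Maya is a knight" - this is TRUE because Maya is a knight.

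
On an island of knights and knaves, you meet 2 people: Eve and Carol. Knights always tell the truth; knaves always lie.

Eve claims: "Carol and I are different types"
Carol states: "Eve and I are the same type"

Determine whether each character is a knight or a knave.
Eve is a knight.
Carol is a knave.

Verification:
- Eve (knight) says "Carol and I are different types" - this is TRUE because Eve is a knight and Carol is a knave.
- Carol (knave) says "Eve and I are the same type" - this is FALSE (a lie) because Carol is a knave and Eve is a knight.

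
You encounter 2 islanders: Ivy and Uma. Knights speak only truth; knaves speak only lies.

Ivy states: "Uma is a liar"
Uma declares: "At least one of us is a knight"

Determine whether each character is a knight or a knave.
Ivy is a knave.
Uma is a knight.

Verification:
- Ivy (knave) says "Uma is a liar" - this is FALSE (a lie) because Uma is a knight.
- Uma (knight) says "At least one of us is a knight" - this is TRUE because Uma is a knight.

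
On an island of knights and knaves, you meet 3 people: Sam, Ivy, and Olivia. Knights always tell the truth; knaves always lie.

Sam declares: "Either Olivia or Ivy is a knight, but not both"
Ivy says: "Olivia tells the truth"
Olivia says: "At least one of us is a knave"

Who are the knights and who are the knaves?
Sam is a knave.
Ivy is a knight.
Olivia is a knight.

Verification:
- Sam (knave) says "Either Olivia or Ivy is a knight, but not both" - this is FALSE (a lie) because Olivia is a knight and Ivy is a knight.
- Ivy (knight) says "Olivia tells the truth" - this is TRUE because Olivia is a knight.
- Olivia (knight) says "At least one of us is a knave" - this is TRUE because Sam is a knave.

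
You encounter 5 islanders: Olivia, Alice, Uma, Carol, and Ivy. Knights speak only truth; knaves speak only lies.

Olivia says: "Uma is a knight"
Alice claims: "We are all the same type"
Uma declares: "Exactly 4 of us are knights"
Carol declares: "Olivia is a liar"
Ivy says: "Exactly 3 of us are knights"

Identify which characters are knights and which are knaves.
Olivia is a knave.
Alice is a knave.
Uma is a knave.
Carol is a knight.
Ivy is a knave.

Verification:
- Olivia (knave) says "Uma is a knight" - this is FALSE (a lie) because Uma is a knave.
- Alice (knave) says "We are all the same type" - this is FALSE (a lie) because Carol is a knight and Olivia, Alice, Uma, and Ivy are knaves.
- Uma (knave) says "Exactly 4 of us are knights" - this is FALSE (a lie) because there are 1 knights.
- Carol (knight) says "Olivia is a liar" - this is TRUE because Olivia is a knave.
- Ivy (knave) says "Exactly 3 of us are knights" - this is FALSE (a lie) because there are 1 knights.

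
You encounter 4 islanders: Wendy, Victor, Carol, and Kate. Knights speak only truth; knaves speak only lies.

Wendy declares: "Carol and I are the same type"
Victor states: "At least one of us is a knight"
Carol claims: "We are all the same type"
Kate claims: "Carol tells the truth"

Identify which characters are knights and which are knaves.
Wendy is a knight.
Victor is a knight.
Carol is a knight.
Kate is a knight.

Verification:
- Wendy (knight) says "Carol and I are the same type" - this is TRUE because Wendy is a knight and Carol is a knight.
- Victor (knight) says "At least one of us is a knight" - this is TRUE because Wendy, Victor, Carol, and Kate are knights.
- Carol (knight) says "We are all the same type" - this is TRUE because Wendy, Victor, Carol, and Kate are knights.
- Kate (knight) says "Carol tells the truth" - this is TRUE because Carol is a knight.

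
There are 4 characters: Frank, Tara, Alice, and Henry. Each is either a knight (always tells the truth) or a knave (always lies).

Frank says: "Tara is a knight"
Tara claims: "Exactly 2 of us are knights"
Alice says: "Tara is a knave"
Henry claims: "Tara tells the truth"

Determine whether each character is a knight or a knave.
Frank is a knave.
Tara is a knave.
Alice is a knight.
Henry is a knave.

Verification:
- Frank (knave) says "Tara is a knight" - this is FALSE (a lie) because Tara is a knave.
- Tara (knave) says "Exactly 2 of us are knights" - this is FALSE (a lie) because there are 1 knights.
- Alice (knight) says "Tara is a knave" - this is TRUE because Tara is a knave.
- Henry (knave) says "Tara tells the truth" - this is FALSE (a lie) because Tara is a knave.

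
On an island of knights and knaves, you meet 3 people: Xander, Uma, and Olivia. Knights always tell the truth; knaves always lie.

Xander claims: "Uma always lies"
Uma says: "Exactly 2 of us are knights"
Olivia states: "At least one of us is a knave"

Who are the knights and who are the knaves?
Xander is a knave.
Uma is a knight.
Olivia is a knight.

Verification:
- Xander (knave) says "Uma always lies" - this is FALSE (a lie) because Uma is a knight.
- Uma (knight) says "Exactly 2 of us are knights" - this is TRUE because there are 2 knights.
- Olivia (knight) says "At least one of us is a knave" - this is TRUE because Xander is a knave.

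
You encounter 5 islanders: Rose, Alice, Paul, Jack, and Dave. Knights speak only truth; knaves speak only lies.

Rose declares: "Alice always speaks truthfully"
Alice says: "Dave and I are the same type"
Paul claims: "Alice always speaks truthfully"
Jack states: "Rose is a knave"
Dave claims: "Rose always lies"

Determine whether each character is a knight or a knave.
Rose is a knave.
Alice is a knave.
Paul is a knave.
Jack is a knight.
Dave is a knight.

Verification:
- Rose (knave) says "Alice always speaks truthfully" - this is FALSE (a lie) because Alice is a knave.
- Alice (knave) says "Dave and I are the same type" - this is FALSE (a lie) because Alice is a knave and Dave is a knight.
- Paul (knave) says "Alice always speaks truthfully" - this is FALSE (a lie) because Alice is a knave.
- Jack (knight) says "Rose is a knave" - this is TRUE because Rose is a knave.
- Dave (knight) says "Rose always lies" - this is TRUE because Rose is a knave.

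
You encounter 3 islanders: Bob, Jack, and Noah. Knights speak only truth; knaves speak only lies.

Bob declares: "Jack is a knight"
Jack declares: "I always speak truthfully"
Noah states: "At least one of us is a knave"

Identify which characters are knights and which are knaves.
Bob is a knave.
Jack is a knave.
Noah is a knight.

Verification:
- Bob (knave) says "Jack is a knight" - this is FALSE (a lie) because Jack is a knave.
- Jack (knave) says "I always speak truthfully" - this is FALSE (a lie) because Jack is a knave.
- Noah (knight) says "At least one of us is a knave" - this is TRUE because Bob and Jack are knaves.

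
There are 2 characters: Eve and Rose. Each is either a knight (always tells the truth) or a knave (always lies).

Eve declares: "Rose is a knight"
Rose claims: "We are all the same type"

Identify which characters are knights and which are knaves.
Eve is a knight.
Rose is a knight.

Verification:
- Eve (knight) says "Rose is a knight" - this is TRUE because Rose is a knight.
- Rose (knight) says "We are all the same type" - this is TRUE because Eve and Rose are knights.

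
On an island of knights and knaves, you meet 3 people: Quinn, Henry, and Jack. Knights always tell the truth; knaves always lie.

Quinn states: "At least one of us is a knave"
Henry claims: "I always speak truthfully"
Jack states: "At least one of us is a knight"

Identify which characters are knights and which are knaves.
Quinn is a knight.
Henry is a knave.
Jack is a knight.

Verification:
- Quinn (knight) says "At least one of us is a knave" - this is TRUE because Henry is a knave.
- Henry (knave) says "I always speak truthfully" - this is FALSE (a lie) because Henry is a knave.
- Jack (knight) says "At least one of us is a knight" - this is TRUE because Quinn and Jack are knights.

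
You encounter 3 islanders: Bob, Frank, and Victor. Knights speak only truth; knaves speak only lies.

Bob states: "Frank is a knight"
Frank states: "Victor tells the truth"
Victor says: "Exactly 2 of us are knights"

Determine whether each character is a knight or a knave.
Bob is a knave.
Frank is a knave.
Victor is a knave.

Verification:
- Bob (knave) says "Frank is a knight" - this is FALSE (a lie) because Frank is a knave.
- Frank (knave) says "Victor tells the truth" - this is FALSE (a lie) because Victor is a knave.
- Victor (knave) says "Exactly 2 of us are knights" - this is FALSE (a lie) because there are 0 knights.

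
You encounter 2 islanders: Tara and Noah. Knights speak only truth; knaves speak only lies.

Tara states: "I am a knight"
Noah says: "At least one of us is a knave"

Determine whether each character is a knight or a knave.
Tara is a knave.
Noah is a knight.

Verification:
- Tara (knave) says "I am a knight" - this is FALSE (a lie) because Tara is a knave.
- Noah (knight) says "At least one of us is a knave" - this is TRUE because Tara is a knave.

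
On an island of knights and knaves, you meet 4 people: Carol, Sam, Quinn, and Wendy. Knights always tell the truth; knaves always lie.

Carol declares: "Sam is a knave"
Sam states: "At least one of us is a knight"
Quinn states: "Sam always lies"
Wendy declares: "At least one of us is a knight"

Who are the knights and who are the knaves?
Carol is a knave.
Sam is a knight.
Quinn is a knave.
Wendy is a knight.

Verification:
- Carol (knave) says "Sam is a knave" - this is FALSE (a lie) because Sam is a knight.
- Sam (knight) says "At least one of us is a knight" - this is TRUE because Sam and Wendy are knights.
- Quinn (knave) says "Sam always lies" - this is FALSE (a lie) because Sam is a knight.
- Wendy (knight) says "At least one of us is a knight" - this is TRUE because Sam and Wendy are knights.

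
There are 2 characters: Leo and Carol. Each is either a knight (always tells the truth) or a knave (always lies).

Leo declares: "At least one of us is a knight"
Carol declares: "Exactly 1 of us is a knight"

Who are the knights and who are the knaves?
Leo is a knave.
Carol is a knave.

Verification:
- Leo (knave) says "At least one of us is a knight" - this is FALSE (a lie) because no one is a knight.
- Carol (knave) says "Exactly 1 of us is a knight" - this is FALSE (a lie) because there are 0 knights.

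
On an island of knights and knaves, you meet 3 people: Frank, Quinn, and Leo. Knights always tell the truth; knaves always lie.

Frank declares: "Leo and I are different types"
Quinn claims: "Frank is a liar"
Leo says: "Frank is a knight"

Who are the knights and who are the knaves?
Frank is a knave.
Quinn is a knight.
Leo is a knave.

Verification:
- Frank (knave) says "Leo and I are different types" - this is FALSE (a lie) because Frank is a knave and Leo is a knave.
- Quinn (knight) says "Frank is a liar" - this is TRUE because Frank is a knave.
- Leo (knave) says "Frank is a knight" - this is FALSE (a lie) because Frank is a knave.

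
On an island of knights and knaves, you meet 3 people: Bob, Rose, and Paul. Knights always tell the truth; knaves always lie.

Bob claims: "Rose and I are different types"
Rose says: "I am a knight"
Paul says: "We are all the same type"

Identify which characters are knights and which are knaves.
Bob is a knight.
Rose is a knave.
Paul is a knave.

Verification:
- Bob (knight) says "Rose and I are different types" - this is TRUE because Bob is a knight and Rose is a knave.
- Rose (knave) says "I am a knight" - this is FALSE (a lie) because Rose is a knave.
- Paul (knave) says "We are all the same type" - this is FALSE (a lie) because Bob is a knight and Rose and Paul are knaves.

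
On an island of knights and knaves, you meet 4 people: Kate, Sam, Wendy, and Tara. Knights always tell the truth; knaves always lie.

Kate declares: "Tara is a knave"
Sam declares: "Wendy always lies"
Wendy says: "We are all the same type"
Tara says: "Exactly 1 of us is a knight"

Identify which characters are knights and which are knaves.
Kate is a knight.
Sam is a knight.
Wendy is a knave.
Tara is a knave.

Verification:
- Kate (knight) says "Tara is a knave" - this is TRUE because Tara is a knave.
- Sam (knight) says "Wendy always lies" - this is TRUE because Wendy is a knave.
- Wendy (knave) says "We are all the same type" - this is FALSE (a lie) because Kate and Sam are knights and Wendy and Tara are knaves.
- Tara (knave) says "Exactly 1 of us is a knight" - this is FALSE (a lie) because there are 2 knights.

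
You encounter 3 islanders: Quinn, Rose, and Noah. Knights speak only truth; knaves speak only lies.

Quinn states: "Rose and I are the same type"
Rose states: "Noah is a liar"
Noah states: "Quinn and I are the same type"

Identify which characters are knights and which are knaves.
Quinn is a knight.
Rose is a knight.
Noah is a knave.

Verification:
- Quinn (knight) says "Rose and I are the same type" - this is TRUE because Quinn is a knight and Rose is a knight.
- Rose (knight) says "Noah is a liar" - this is TRUE because Noah is a knave.
- Noah (knave) says "Quinn and I are the same type" - this is FALSE (a lie) because Noah is a knave and Quinn is a knight.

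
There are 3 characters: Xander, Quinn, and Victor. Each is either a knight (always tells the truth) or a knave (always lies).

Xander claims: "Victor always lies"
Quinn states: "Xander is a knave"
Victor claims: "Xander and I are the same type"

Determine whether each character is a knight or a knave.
Xander is a knight.
Quinn is a knave.
Victor is a knave.

Verification:
- Xander (knight) says "Victor always lies" - this is TRUE because Victor is a knave.
- Quinn (knave) says "Xander is a knave" - this is FALSE (a lie) because Xander is a knight.
- Victor (knave) says "Xander and I are the same type" - this is FALSE (a lie) because Victor is a knave and Xander is a knight.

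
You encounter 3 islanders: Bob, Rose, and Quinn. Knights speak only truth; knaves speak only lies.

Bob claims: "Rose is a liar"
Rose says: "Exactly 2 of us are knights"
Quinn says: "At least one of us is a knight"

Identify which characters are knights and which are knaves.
Bob is a knave.
Rose is a knight.
Quinn is a knight.

Verification:
- Bob (knave) says "Rose is a liar" - this is FALSE (a lie) because Rose is a knight.
- Rose (knight) says "Exactly 2 of us are knights" - this is TRUE because there are 2 knights.
- Quinn (knight) says "At least one of us is a knight" - this is TRUE because Rose and Quinn are knights.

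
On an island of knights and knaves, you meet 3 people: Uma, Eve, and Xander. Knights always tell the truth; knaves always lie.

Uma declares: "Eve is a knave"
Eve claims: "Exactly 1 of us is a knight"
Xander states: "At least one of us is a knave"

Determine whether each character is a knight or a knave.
Uma is a knight.
Eve is a knave.
Xander is a knight.

Verification:
- Uma (knight) says "Eve is a knave" - this is TRUE because Eve is a knave.
- Eve (knave) says "Exactly 1 of us is a knight" - this is FALSE (a lie) because there are 2 knights.
- Xander (knight) says "At least one of us is a knave" - this is TRUE because Eve is a knave.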